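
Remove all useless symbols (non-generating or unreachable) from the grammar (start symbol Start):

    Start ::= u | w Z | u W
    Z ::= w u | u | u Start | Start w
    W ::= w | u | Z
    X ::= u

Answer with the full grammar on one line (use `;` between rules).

Generating nonterminals: {Start, W, X, Z}.
Reachable from Start after that: {Start, W, Z}.
Removed useless symbols: {X} and every production mentioning them.

Start ::= u | w Z | u W; Z ::= w u | u | u Start | Start w; W ::= w | u | Z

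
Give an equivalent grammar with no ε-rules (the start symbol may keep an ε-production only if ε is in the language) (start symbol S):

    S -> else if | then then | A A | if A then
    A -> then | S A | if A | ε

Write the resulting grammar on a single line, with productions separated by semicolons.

S -> else if | then then | A A | A | if A then | if then | ε; A -> then | S A | S | if A | if

Nullable nonterminals: {A, S}.
ε ∈ L(G) since S is nullable, so keep S → ε.
For each production, add variants omitting each subset of nullable occurrences: S → A A gives A A | A. S → if A then gives if A then | if then. A → S A gives S A | S. A → if A gives if A | if.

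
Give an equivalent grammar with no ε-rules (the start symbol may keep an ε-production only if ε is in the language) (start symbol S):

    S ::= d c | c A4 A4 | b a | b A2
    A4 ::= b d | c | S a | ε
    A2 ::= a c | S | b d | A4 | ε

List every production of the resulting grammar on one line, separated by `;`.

S ::= d c | c A4 A4 | c A4 | c | b a | b A2 | b; A4 ::= b d | c | S a; A2 ::= a c | S | b d | A4

Nullable set = {A2, A4}.
ε ∉ L(G), so no ε-production is kept.
For each production, add variants omitting each subset of nullable occurrences: S → c A4 A4 gives c A4 A4 | c A4 | c. S → b A2 gives b A2 | b.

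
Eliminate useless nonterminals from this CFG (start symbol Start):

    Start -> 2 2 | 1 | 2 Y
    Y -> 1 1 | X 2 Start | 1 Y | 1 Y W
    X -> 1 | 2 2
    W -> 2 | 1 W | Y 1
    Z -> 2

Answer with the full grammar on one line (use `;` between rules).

Start -> 2 2 | 1 | 2 Y; Y -> 1 1 | X 2 Start | 1 Y | 1 Y W; X -> 1 | 2 2; W -> 2 | 1 W | Y 1

Generating nonterminals: {Start, W, X, Y, Z}.
Reachable from Start after that: {Start, W, X, Y}.
Removed useless symbols: {Z} and every production mentioning them.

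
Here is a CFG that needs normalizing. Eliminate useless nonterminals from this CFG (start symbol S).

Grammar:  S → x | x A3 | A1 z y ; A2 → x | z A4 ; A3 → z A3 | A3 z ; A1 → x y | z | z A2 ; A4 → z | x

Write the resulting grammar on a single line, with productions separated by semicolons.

Generating nonterminals: {A1, A2, A4, S}.
Reachable from S after that: {A1, A2, A4, S}.
Removed useless symbols: {A3} and every production mentioning them.

S → x | A1 z y; A2 → x | z A4; A1 → x y | z | z A2; A4 → z | x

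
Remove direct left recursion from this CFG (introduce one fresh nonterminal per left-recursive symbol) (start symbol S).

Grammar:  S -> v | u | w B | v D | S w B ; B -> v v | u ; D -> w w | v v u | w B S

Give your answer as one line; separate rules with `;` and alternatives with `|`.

S -> v S' | u S' | w B S' | v D S'; B -> v v | u; D -> w w | v v u | w B S; S' -> w B S' | epsilon

S is directly left-recursive.
For S: α = {w B}, β = {v, u, w B, v D}. Rewrite as S → β S' and S' → α S' | ε.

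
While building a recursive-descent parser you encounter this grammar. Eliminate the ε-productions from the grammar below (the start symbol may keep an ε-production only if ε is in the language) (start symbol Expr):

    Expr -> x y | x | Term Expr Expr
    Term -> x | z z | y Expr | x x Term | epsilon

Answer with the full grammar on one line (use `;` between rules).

Expr -> x y | x | Term Expr Expr | Expr Expr; Term -> x | z z | y Expr | x x Term | x x

Nullable set = {Term}.
ε ∉ L(G), so no ε-production is kept.
Expand every rule over subsets of its nullable positions: Expr → Term Expr Expr gives Term Expr Expr | Expr Expr. Term → x x Term gives x x Term | x x.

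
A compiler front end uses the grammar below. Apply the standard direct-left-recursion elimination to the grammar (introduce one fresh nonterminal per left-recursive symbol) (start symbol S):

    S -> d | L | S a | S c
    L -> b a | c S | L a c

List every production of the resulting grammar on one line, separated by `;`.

S -> d S' | L S'; L -> b a L' | c S L'; S' -> a S' | c S' | ε; L' -> a c L' | ε

S, L are directly left-recursive.
For S: α = {a, c}, β = {d, L}. Rewrite as S → β S' and S' → α S' | ε.
For L: α = {a c}, β = {b a, c S}. Rewrite as L → β L' and L' → α L' | ε.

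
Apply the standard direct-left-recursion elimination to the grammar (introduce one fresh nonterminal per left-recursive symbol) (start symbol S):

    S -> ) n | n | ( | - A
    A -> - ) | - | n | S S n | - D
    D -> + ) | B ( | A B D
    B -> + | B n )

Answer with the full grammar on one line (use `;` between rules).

S -> ) n | n | ( | - A; A -> - ) | - | n | S S n | - D; D -> + ) | B ( | A B D; B -> + B'; B' -> n ) B' | ε

Left recursion appears on B.
For B: α = {n )}, β = {+}. Rewrite as B → β B' and B' → α B' | ε.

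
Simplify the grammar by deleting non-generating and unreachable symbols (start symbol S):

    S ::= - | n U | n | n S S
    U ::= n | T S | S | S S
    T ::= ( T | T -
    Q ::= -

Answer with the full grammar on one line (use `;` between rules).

Generating nonterminals: {Q, S, U}.
Reachable from S after that: {S, U}.
Removed useless symbols: {Q, T} and every production mentioning them.

S ::= - | n U | n | n S S; U ::= n | S | S S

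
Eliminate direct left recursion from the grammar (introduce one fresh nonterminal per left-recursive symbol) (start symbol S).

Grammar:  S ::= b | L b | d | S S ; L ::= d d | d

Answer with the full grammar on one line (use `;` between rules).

S ::= b S' | L b S' | d S'; L ::= d d | d; S' ::= S S' | epsilon

Directly left-recursive nonterminal: S.
For S: α = {S}, β = {b, L b, d}. Rewrite as S → β S' and S' → α S' | ε.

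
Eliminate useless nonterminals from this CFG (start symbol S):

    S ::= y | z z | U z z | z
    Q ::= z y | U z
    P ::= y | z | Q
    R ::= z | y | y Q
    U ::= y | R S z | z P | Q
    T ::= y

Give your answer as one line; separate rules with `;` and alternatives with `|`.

Generating nonterminals: {P, Q, R, S, T, U}.
Reachable from S after that: {P, Q, R, S, U}.
Removed useless symbols: {T} and every production mentioning them.

S ::= y | z z | U z z | z; Q ::= z y | U z; P ::= y | z | Q; R ::= z | y | y Q; U ::= y | R S z | z P | Q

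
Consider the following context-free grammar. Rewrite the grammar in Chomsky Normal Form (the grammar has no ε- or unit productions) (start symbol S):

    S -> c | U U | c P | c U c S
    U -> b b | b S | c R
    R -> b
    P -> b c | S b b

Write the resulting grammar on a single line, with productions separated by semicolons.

Introduce a nonterminal for each terminal appearing in a rule of length ≥ 2: X1 → c, X2 → b.
Binarize each right-hand side of length ≥ 3 by chaining fresh nonterminals (Y1, Y2, …): affected rules were S → X1 U X1 S; P → S X2 X2.

S -> c | U U | X1 P | X1 Y1; U -> X2 X2 | X2 S | X1 R; R -> b; P -> X2 X1 | S Y3; X1 -> c; X2 -> b; Y1 -> U Y2; Y2 -> X1 S; Y3 -> X2 X2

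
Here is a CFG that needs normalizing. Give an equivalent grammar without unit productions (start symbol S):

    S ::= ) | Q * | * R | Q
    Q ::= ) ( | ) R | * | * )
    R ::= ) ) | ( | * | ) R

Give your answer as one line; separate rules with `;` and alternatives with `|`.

S ::= ) | Q * | * R | ) ( | ) R | * | * ); Q ::= ) ( | ) R | * | * ); R ::= ) ) | ( | * | ) R

Unit pairs: S ⇒* {Q}.
For every A with A ⇒* B via unit rules, add B's non-unit alternatives to A; then delete every rule of the form X → Y.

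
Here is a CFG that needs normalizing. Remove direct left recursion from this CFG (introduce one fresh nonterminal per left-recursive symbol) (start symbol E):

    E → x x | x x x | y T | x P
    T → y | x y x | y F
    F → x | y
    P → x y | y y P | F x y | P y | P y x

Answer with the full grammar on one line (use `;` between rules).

E → x x | x x x | y T | x P; T → y | x y x | y F; F → x | y; P → x y P' | y y P P' | F x y P'; P' → y P' | y x P' | ε

Left recursion appears on P.
For P: α = {y, y x}, β = {x y, y y P, F x y}. Rewrite as P → β P' and P' → α P' | ε.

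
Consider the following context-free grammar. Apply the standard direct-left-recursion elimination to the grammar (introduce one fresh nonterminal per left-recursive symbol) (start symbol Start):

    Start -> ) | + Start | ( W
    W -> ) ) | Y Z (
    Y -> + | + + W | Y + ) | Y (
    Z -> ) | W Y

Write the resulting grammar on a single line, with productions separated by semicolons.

Start -> ) | + Start | ( W; W -> ) ) | Y Z (; Y -> + Y1 | + + W Y1; Z -> ) | W Y; Y1 -> + ) Y1 | ( Y1 | ε

Directly left-recursive nonterminal: Y.
For Y: α = {+ ), (}, β = {+, + + W}. Rewrite as Y → β Y1 and Y1 → α Y1 | ε.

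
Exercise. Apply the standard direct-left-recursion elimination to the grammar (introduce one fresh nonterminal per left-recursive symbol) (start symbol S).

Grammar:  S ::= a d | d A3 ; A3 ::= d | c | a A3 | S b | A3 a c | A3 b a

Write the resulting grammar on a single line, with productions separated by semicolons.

A3 is directly left-recursive.
For A3: α = {a c, b a}, β = {d, c, a A3, S b}. Rewrite as A3 → β A3' and A3' → α A3' | ε.

S ::= a d | d A3; A3 ::= d A3' | c A3' | a A3 A3' | S b A3'; A3' ::= a c A3' | b a A3' | ε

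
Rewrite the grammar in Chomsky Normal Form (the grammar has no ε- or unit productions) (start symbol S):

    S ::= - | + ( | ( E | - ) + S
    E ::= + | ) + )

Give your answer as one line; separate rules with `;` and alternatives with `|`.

S ::= - | X1 X2 | X2 E | X3 Y1; E ::= + | X4 Y3; X1 ::= +; X2 ::= (; X3 ::= -; X4 ::= ); Y1 ::= X4 Y2; Y2 ::= X1 S; Y3 ::= X1 X4

Introduce a nonterminal for each terminal appearing in a rule of length ≥ 2: X1 → +, X2 → (, X3 → -, X4 → ).
Binarize each right-hand side of length ≥ 3 by chaining fresh nonterminals (Y1, Y2, …): affected rules were S → X3 X4 X1 S; E → X4 X1 X4.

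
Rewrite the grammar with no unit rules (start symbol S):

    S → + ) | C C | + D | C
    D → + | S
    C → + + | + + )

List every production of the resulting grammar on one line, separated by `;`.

Unit pairs: D ⇒* {C, S}; S ⇒* {C}.
Replace each nonterminal's rules with the union of the non-unit rules of every nonterminal it unit-derives.

S → + + | + + ) | + ) | C C | + D; D → + ) | C C | + D | + + | + + ) | +; C → + + | + + )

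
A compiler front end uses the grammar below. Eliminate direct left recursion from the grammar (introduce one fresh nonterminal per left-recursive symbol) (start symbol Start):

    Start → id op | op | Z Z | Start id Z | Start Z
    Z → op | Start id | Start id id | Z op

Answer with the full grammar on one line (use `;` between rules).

Start, Z are directly left-recursive.
For Start: α = {id Z, Z}, β = {id op, op, Z Z}. Rewrite as Start → β Start1 and Start1 → α Start1 | ε.
For Z: α = {op}, β = {op, Start id, Start id id}. Rewrite as Z → β Z1 and Z1 → α Z1 | ε.

Start → id op Start1 | op Start1 | Z Z Start1; Z → op Z1 | Start id Z1 | Start id id Z1; Start1 → id Z Start1 | Z Start1 | epsilon; Z1 → op Z1 | epsilon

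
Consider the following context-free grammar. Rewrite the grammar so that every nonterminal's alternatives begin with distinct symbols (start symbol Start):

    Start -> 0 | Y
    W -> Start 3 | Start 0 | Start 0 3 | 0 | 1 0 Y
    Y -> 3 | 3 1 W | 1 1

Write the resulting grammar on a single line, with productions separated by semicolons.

W has alternatives sharing prefix 'Start': factor to W → Start W1 with W1 → 3 | 0 | 0 3.
Y has alternatives sharing prefix '3': factor to Y → 3 Y1 with Y1 → ε | 1 W.
W1 has alternatives sharing prefix '0': factor to W1 → 0 W11 with W11 → ε | 3.

Start -> 0 | Y; W -> 0 | 1 0 Y | Start W1; Y -> 1 1 | 3 Y1; W1 -> 3 | 0 W11; Y1 -> ε | 1 W; W11 -> ε | 3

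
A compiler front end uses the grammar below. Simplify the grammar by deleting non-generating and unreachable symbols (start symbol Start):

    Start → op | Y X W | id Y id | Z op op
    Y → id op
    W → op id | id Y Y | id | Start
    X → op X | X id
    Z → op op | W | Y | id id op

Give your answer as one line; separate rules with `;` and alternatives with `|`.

Generating nonterminals: {Start, W, Y, Z}.
Reachable from Start after that: {Start, W, Y, Z}.
Removed useless symbols: {X} and every production mentioning them.

Start → op | id Y id | Z op op; Y → id op; W → op id | id Y Y | id | Start; Z → op op | W | Y | id id op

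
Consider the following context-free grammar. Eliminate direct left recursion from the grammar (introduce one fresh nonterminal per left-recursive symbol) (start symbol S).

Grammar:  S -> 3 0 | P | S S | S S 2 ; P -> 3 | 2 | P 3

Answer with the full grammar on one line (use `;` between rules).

Directly left-recursive nonterminals: S, P.
For S: α = {S, S 2}, β = {3 0, P}. Rewrite as S → β S' and S' → α S' | ε.
For P: α = {3}, β = {3, 2}. Rewrite as P → β P' and P' → α P' | ε.

S -> 3 0 S' | P S'; P -> 3 P' | 2 P'; S' -> S S' | S 2 S' | eps; P' -> 3 P' | eps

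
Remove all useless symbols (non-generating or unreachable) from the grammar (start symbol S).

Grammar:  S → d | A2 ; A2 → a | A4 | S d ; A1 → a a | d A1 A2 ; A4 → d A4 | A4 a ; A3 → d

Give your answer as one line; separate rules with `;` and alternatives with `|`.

Generating nonterminals: {A1, A2, A3, S}.
Reachable from S after that: {A2, S}.
Removed useless symbols: {A1, A3, A4} and every production mentioning them.

S → d | A2; A2 → a | S d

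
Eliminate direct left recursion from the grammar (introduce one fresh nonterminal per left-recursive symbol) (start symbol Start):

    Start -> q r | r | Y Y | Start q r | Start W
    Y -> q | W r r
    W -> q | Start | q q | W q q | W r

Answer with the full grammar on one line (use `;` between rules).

Start, W are directly left-recursive.
For Start: α = {q r, W}, β = {q r, r, Y Y}. Rewrite as Start → β Start1 and Start1 → α Start1 | ε.
For W: α = {q q, r}, β = {q, Start, q q}. Rewrite as W → β W1 and W1 → α W1 | ε.

Start -> q r Start1 | r Start1 | Y Y Start1; Y -> q | W r r; W -> q W1 | Start W1 | q q W1; Start1 -> q r Start1 | W Start1 | ε; W1 -> q q W1 | r W1 | ε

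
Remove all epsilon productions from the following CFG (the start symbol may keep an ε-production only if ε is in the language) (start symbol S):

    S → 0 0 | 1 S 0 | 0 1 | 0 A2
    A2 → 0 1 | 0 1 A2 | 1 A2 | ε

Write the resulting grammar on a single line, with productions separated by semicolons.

S → 0 0 | 1 S 0 | 0 1 | 0 A2 | 0; A2 → 0 1 | 0 1 A2 | 1 A2 | 1

Nullable set = {A2}.
ε ∉ L(G), so no ε-production is kept.
For each production, add variants omitting each subset of nullable occurrences: S → 0 A2 gives 0 A2 | 0. A2 → 1 A2 gives 1 A2 | 1.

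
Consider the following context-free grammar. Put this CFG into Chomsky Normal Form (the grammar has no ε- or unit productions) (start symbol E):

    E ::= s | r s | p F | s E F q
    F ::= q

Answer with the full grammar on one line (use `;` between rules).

E ::= s | X1 X2 | X3 F | X2 Y1; F ::= q; X1 ::= r; X2 ::= s; X3 ::= p; X4 ::= q; Y1 ::= E Y2; Y2 ::= F X4

Introduce a nonterminal for each terminal appearing in a rule of length ≥ 2: X1 → r, X2 → s, X3 → p, X4 → q.
Binarize each right-hand side of length ≥ 3 by chaining fresh nonterminals (Y1, Y2, …): affected rules were E → X2 E F X4.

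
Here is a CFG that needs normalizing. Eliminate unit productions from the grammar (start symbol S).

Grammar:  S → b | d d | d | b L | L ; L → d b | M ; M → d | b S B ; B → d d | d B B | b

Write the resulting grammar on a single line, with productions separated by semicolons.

S → d b | b | d d | d | b L | b S B; L → d b | d | b S B; M → d | b S B; B → d d | d B B | b

Unit pairs: L ⇒* {M}; S ⇒* {L, M}.
For each unit pair (A, B), copy every non-unit production of B to A, then drop all unit productions.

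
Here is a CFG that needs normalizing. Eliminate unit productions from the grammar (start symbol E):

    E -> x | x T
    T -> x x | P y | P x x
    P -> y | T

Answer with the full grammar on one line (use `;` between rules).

Unit pairs: P ⇒* {T}.
Replace each nonterminal's rules with the union of the non-unit rules of every nonterminal it unit-derives.

E -> x | x T; T -> x x | P y | P x x; P -> y | x x | P y | P x x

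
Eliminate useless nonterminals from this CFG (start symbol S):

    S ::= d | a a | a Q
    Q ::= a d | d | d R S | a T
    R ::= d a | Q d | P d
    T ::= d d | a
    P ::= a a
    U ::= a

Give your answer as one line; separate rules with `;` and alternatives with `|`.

Generating nonterminals: {P, Q, R, S, T, U}.
Reachable from S after that: {P, Q, R, S, T}.
Removed useless symbols: {U} and every production mentioning them.

S ::= d | a a | a Q; Q ::= a d | d | d R S | a T; R ::= d a | Q d | P d; T ::= d d | a; P ::= a a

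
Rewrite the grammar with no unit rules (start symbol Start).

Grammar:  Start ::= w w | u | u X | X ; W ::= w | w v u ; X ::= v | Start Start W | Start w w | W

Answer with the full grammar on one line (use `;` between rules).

Start ::= w w | u | u X | v | Start Start W | Start w w | w | w v u; W ::= w | w v u; X ::= v | Start Start W | Start w w | w | w v u

Unit pairs: Start ⇒* {W, X}; X ⇒* {W}.
Replace each nonterminal's rules with the union of the non-unit rules of every nonterminal it unit-derives.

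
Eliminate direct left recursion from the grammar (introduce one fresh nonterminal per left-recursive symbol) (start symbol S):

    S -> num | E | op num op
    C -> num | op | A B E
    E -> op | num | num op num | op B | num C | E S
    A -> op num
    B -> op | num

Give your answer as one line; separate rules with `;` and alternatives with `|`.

E is directly left-recursive.
For E: α = {S}, β = {op, num, num op num, op B, num C}. Rewrite as E → β E' and E' → α E' | ε.

S -> num | E | op num op; C -> num | op | A B E; E -> op E' | num E' | num op num E' | op B E' | num C E'; A -> op num; B -> op | num; E' -> S E' | epsilon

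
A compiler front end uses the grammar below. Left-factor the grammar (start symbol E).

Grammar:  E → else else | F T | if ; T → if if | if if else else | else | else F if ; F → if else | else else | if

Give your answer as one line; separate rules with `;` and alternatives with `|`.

T has alternatives sharing prefix 'if if': factor to T → if if T' with T' → ε | else else.
T has alternatives sharing prefix 'else': factor to T → else T'' with T'' → ε | F if.
F has alternatives sharing prefix 'if': factor to F → if F' with F' → else | ε.

E → else else | F T | if; T → if if T' | else T''; F → else else | if F'; T' → ε | else else; T'' → ε | F if; F' → else | ε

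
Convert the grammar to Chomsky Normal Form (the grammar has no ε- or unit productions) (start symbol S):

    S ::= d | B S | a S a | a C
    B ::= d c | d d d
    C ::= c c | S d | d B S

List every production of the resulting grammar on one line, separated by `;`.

Introduce a nonterminal for each terminal appearing in a rule of length ≥ 2: X1 → a, X2 → d, X3 → c.
Binarize each right-hand side of length ≥ 3 by chaining fresh nonterminals (Y1, Y2, …): affected rules were S → X1 S X1; B → X2 X2 X2; C → X2 B S.

S ::= d | B S | X1 Y1 | X1 C; B ::= X2 X3 | X2 Y2; C ::= X3 X3 | S X2 | X2 Y3; X1 ::= a; X2 ::= d; X3 ::= c; Y1 ::= S X1; Y2 ::= X2 X2; Y3 ::= B S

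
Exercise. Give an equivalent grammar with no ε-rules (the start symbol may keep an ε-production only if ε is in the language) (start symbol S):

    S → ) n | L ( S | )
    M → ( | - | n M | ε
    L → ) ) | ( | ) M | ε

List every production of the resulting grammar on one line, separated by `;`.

S → ) n | L ( S | ( S | ); M → ( | - | n M | n; L → ) ) | ( | ) M | )

The nullable symbols are {L, M}.
ε ∉ L(G), so no ε-production is kept.
For each production, add variants omitting each subset of nullable occurrences: S → L ( S gives L ( S | ( S. M → n M gives n M | n. L → ) M gives ) M | ).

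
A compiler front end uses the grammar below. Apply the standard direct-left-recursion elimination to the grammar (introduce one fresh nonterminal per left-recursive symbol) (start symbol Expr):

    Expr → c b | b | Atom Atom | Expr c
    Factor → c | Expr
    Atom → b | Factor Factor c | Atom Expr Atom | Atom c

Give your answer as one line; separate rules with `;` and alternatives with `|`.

Left recursion appears on Expr, Atom.
For Expr: α = {c}, β = {c b, b, Atom Atom}. Rewrite as Expr → β Expr1 and Expr1 → α Expr1 | ε.
For Atom: α = {Expr Atom, c}, β = {b, Factor Factor c}. Rewrite as Atom → β Atom1 and Atom1 → α Atom1 | ε.

Expr → c b Expr1 | b Expr1 | Atom Atom Expr1; Factor → c | Expr; Atom → b Atom1 | Factor Factor c Atom1; Expr1 → c Expr1 | ε; Atom1 → Expr Atom Atom1 | c Atom1 | ε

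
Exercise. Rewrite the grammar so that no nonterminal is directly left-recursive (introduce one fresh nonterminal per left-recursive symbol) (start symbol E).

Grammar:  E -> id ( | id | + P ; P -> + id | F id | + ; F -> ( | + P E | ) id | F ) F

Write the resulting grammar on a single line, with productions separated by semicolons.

Directly left-recursive nonterminal: F.
For F: α = {) F}, β = {(, + P E, ) id}. Rewrite as F → β F' and F' → α F' | ε.

E -> id ( | id | + P; P -> + id | F id | +; F -> ( F' | + P E F' | ) id F'; F' -> ) F F' | ε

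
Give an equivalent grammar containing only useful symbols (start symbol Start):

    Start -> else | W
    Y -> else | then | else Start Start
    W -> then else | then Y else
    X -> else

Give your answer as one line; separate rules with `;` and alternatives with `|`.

Start -> else | W; Y -> else | then | else Start Start; W -> then else | then Y else

Generating nonterminals: {Start, W, X, Y}.
Reachable from Start after that: {Start, W, Y}.
Removed useless symbols: {X} and every production mentioning them.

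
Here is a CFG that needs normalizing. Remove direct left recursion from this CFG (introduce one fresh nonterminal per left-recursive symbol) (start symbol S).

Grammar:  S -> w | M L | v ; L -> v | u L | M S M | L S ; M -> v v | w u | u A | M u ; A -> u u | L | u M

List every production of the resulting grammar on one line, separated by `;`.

L, M are directly left-recursive.
For L: α = {S}, β = {v, u L, M S M}. Rewrite as L → β L' and L' → α L' | ε.
For M: α = {u}, β = {v v, w u, u A}. Rewrite as M → β M' and M' → α M' | ε.

S -> w | M L | v; L -> v L' | u L L' | M S M L'; M -> v v M' | w u M' | u A M'; A -> u u | L | u M; L' -> S L' | ε; M' -> u M' | ε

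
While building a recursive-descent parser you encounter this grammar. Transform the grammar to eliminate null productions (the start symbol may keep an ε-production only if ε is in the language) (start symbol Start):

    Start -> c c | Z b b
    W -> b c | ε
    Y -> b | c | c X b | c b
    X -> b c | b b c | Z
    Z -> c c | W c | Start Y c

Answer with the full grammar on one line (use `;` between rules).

Start -> c c | Z b b; W -> b c; Y -> b | c | c X b | c b; X -> b c | b b c | Z; Z -> c c | W c | c | Start Y c

Nullable set = {W}.
ε ∉ L(G), so no ε-production is kept.
For each production, add variants omitting each subset of nullable occurrences: Z → W c gives W c | c.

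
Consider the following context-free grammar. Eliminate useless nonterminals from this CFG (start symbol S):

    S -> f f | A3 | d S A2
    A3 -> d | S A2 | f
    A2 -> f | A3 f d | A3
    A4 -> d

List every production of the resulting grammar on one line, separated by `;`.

Generating nonterminals: {A2, A3, A4, S}.
Reachable from S after that: {A2, A3, S}.
Removed useless symbols: {A4} and every production mentioning them.

S -> f f | A3 | d S A2; A3 -> d | S A2 | f; A2 -> f | A3 f d | A3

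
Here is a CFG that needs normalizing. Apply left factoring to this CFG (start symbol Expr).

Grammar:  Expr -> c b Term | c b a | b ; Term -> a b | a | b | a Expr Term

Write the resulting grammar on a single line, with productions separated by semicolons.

Expr -> b | c b Expr1; Term -> b | a Term1; Expr1 -> Term | a; Term1 -> b | eps | Expr Term

Expr has alternatives sharing prefix 'c b': factor to Expr → c b Expr1 with Expr1 → Term | a.
Term has alternatives sharing prefix 'a': factor to Term → a Term1 with Term1 → b | ε | Expr Term.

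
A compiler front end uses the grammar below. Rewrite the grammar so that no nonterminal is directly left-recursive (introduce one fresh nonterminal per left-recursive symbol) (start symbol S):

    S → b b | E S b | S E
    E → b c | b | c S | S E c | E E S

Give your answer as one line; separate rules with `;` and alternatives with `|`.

S → b b S' | E S b S'; E → b c E' | b E' | c S E' | S E c E'; S' → E S' | ε; E' → E S E' | ε

S, E are directly left-recursive.
For S: α = {E}, β = {b b, E S b}. Rewrite as S → β S' and S' → α S' | ε.
For E: α = {E S}, β = {b c, b, c S, S E c}. Rewrite as E → β E' and E' → α E' | ε.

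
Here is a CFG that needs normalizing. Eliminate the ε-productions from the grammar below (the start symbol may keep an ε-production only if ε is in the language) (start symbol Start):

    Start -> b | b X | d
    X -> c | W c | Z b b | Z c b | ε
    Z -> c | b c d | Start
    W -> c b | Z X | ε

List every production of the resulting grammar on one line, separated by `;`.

Start -> b | b X | d; X -> c | W c | Z b b | Z c b; Z -> c | b c d | Start; W -> c b | Z X | Z

The nullable symbols are {W, X}.
ε ∉ L(G), so no ε-production is kept.
Expand every rule over subsets of its nullable positions: W → Z X gives Z X | Z.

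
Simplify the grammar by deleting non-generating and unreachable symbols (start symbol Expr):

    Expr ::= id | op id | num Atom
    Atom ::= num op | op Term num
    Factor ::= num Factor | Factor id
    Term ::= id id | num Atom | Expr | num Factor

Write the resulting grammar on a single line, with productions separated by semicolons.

Generating nonterminals: {Atom, Expr, Term}.
Reachable from Expr after that: {Atom, Expr, Term}.
Removed useless symbols: {Factor} and every production mentioning them.

Expr ::= id | op id | num Atom; Atom ::= num op | op Term num; Term ::= id id | num Atom | Expr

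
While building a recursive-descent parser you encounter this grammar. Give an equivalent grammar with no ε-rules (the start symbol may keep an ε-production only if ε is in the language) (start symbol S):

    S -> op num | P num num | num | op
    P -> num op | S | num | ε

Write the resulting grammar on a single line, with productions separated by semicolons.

S -> op num | P num num | num num | num | op; P -> num op | S | num

Nullable nonterminals: {P}.
ε ∉ L(G), so no ε-production is kept.
Add the nullable-subset variants: S → P num num gives P num num | num num.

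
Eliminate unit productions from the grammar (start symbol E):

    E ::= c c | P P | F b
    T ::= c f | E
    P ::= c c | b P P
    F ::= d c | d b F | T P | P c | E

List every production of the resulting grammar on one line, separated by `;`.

E ::= c c | P P | F b; T ::= c c | P P | F b | c f; P ::= c c | b P P; F ::= c c | P P | F b | d c | d b F | T P | P c

Unit pairs: F ⇒* {E}; T ⇒* {E}.
For each unit pair (A, B), copy every non-unit production of B to A, then drop all unit productions.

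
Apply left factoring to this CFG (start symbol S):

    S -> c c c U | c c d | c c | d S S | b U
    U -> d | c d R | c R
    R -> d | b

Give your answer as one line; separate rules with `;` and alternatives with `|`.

S -> d S S | b U | c c S'; U -> d | c U'; R -> d | b; S' -> c U | d | ε; U' -> d R | R

S has alternatives sharing prefix 'c c': factor to S → c c S' with S' → c U | d | ε.
U has alternatives sharing prefix 'c': factor to U → c U' with U' → d R | R.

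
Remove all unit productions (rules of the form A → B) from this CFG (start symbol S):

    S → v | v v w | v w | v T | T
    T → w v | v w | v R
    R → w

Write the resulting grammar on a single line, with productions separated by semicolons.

Unit pairs: S ⇒* {T}.
Replace each nonterminal's rules with the union of the non-unit rules of every nonterminal it unit-derives.

S → v | v v w | v w | v T | w v | v R; T → w v | v w | v R; R → w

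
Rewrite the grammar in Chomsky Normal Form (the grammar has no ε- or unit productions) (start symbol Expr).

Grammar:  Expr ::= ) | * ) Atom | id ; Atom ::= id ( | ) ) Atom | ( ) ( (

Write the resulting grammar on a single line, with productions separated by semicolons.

Expr ::= ) | X1 Y1 | id; Atom ::= X3 X4 | X2 Y2 | X4 Y3; X1 ::= *; X2 ::= ); X3 ::= id; X4 ::= (; Y1 ::= X2 Atom; Y2 ::= X2 Atom; Y3 ::= X2 Y4; Y4 ::= X4 X4

Introduce a nonterminal for each terminal appearing in a rule of length ≥ 2: X1 → *, X2 → ), X3 → id, X4 → (.
Binarize each right-hand side of length ≥ 3 by chaining fresh nonterminals (Y1, Y2, …): affected rules were Expr → X1 X2 Atom; Atom → X2 X2 Atom; Atom → X4 X2 X4 X4.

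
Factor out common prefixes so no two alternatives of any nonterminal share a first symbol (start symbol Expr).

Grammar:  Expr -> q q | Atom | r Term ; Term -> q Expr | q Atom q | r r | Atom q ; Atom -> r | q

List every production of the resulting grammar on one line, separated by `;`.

Expr -> q q | Atom | r Term; Term -> r r | Atom q | q Term1; Atom -> r | q; Term1 -> Expr | Atom q

Term has alternatives sharing prefix 'q': factor to Term → q Term1 with Term1 → Expr | Atom q.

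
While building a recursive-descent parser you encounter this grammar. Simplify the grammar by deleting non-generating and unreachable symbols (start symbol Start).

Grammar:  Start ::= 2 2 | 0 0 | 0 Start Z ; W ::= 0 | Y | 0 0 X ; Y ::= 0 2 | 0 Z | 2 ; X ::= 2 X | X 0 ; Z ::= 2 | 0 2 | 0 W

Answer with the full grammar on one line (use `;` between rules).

Start ::= 2 2 | 0 0 | 0 Start Z; W ::= 0 | Y; Y ::= 0 2 | 0 Z | 2; Z ::= 2 | 0 2 | 0 W

Generating nonterminals: {Start, W, Y, Z}.
Reachable from Start after that: {Start, W, Y, Z}.
Removed useless symbols: {X} and every production mentioning them.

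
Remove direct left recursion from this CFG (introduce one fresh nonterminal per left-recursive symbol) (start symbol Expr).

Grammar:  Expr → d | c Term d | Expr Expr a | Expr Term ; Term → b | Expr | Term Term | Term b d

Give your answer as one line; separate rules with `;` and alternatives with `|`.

Directly left-recursive nonterminals: Expr, Term.
For Expr: α = {Expr a, Term}, β = {d, c Term d}. Rewrite as Expr → β Expr1 and Expr1 → α Expr1 | ε.
For Term: α = {Term, b d}, β = {b, Expr}. Rewrite as Term → β Term1 and Term1 → α Term1 | ε.

Expr → d Expr1 | c Term d Expr1; Term → b Term1 | Expr Term1; Expr1 → Expr a Expr1 | Term Expr1 | ε; Term1 → Term Term1 | b d Term1 | ε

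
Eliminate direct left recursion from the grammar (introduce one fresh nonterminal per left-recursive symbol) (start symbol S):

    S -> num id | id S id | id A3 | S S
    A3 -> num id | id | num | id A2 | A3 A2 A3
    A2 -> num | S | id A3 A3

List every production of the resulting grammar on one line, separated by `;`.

S -> num id S' | id S id S' | id A3 S'; A3 -> num id A3' | id A3' | num A3' | id A2 A3'; A2 -> num | S | id A3 A3; S' -> S S' | ε; A3' -> A2 A3 A3' | ε

Directly left-recursive nonterminals: S, A3.
For S: α = {S}, β = {num id, id S id, id A3}. Rewrite as S → β S' and S' → α S' | ε.
For A3: α = {A2 A3}, β = {num id, id, num, id A2}. Rewrite as A3 → β A3' and A3' → α A3' | ε.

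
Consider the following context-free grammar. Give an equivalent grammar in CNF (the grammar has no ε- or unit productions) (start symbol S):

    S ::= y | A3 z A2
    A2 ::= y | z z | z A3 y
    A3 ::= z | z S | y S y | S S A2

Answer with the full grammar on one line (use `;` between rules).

Introduce a nonterminal for each terminal appearing in a rule of length ≥ 2: X1 → z, X2 → y.
Binarize each right-hand side of length ≥ 3 by chaining fresh nonterminals (Y1, Y2, …): affected rules were S → A3 X1 A2; A2 → X1 A3 X2; A3 → X2 S X2; A3 → S S A2.

S ::= y | A3 Y1; A2 ::= y | X1 X1 | X1 Y2; A3 ::= z | X1 S | X2 Y3 | S Y4; X1 ::= z; X2 ::= y; Y1 ::= X1 A2; Y2 ::= A3 X2; Y3 ::= S X2; Y4 ::= S A2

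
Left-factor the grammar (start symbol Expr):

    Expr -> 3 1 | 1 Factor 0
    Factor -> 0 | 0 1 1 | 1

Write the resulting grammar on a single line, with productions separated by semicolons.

Factor has alternatives sharing prefix '0': factor to Factor → 0 Factor1 with Factor1 → ε | 1 1.

Expr -> 3 1 | 1 Factor 0; Factor -> 1 | 0 Factor1; Factor1 -> ε | 1 1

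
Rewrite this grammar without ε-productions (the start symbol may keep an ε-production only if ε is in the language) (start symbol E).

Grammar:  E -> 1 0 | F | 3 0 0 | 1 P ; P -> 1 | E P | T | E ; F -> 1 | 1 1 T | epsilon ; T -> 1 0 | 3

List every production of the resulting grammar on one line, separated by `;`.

E -> 1 0 | F | 3 0 0 | 1 P | 1 | epsilon; P -> 1 | E P | E | T; F -> 1 | 1 1 T; T -> 1 0 | 3

The nullable symbols are {E, F, P}.
ε ∈ L(G) since E is nullable, so keep E → ε.
Add the nullable-subset variants: E → 1 P gives 1 P | 1. P → E P gives E P | E.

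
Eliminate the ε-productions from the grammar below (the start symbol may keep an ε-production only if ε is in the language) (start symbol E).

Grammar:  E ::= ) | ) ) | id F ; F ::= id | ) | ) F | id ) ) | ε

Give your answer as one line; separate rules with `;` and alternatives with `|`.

E ::= ) | ) ) | id F | id; F ::= id | ) | ) F | id ) )

Nullable nonterminals: {F}.
ε ∉ L(G), so no ε-production is kept.
Add the nullable-subset variants: E → id F gives id F | id.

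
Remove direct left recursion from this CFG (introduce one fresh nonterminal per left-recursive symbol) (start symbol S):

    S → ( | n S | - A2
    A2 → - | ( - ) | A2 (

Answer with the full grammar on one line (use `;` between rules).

Left recursion appears on A2.
For A2: α = {(}, β = {-, ( - )}. Rewrite as A2 → β A2' and A2' → α A2' | ε.

S → ( | n S | - A2; A2 → - A2' | ( - ) A2'; A2' → ( A2' | ε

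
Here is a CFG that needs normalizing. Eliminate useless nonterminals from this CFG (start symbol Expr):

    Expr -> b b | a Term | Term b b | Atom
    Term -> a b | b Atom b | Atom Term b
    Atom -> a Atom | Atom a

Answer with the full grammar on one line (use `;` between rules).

Generating nonterminals: {Expr, Term}.
Reachable from Expr after that: {Expr, Term}.
Removed useless symbols: {Atom} and every production mentioning them.

Expr -> b b | a Term | Term b b; Term -> a b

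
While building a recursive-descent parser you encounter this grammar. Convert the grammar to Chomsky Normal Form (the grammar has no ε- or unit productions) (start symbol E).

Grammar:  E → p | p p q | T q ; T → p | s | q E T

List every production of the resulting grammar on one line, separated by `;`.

Introduce a nonterminal for each terminal appearing in a rule of length ≥ 2: X1 → p, X2 → q.
Binarize each right-hand side of length ≥ 3 by chaining fresh nonterminals (Y1, Y2, …): affected rules were E → X1 X1 X2; T → X2 E T.

E → p | X1 Y1 | T X2; T → p | s | X2 Y2; X1 → p; X2 → q; Y1 → X1 X2; Y2 → E T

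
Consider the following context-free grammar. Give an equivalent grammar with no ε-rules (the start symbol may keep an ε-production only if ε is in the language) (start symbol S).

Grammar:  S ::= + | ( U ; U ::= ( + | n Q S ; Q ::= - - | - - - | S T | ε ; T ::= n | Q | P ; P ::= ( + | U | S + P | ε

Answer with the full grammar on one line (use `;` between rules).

S ::= + | ( U; U ::= ( + | n Q S | n S; Q ::= - - | - - - | S T | S; T ::= n | Q | P; P ::= ( + | U | S + P | S +

The nullable symbols are {P, Q, T}.
ε ∉ L(G), so no ε-production is kept.
For each production, add variants omitting each subset of nullable occurrences: U → n Q S gives n Q S | n S. Q → S T gives S T | S. P → S + P gives S + P | S +.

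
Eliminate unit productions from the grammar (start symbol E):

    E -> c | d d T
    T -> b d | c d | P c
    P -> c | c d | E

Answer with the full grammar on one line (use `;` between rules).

Unit pairs: P ⇒* {E}.
Replace each nonterminal's rules with the union of the non-unit rules of every nonterminal it unit-derives.

E -> c | d d T; T -> b d | c d | P c; P -> c | d d T | c d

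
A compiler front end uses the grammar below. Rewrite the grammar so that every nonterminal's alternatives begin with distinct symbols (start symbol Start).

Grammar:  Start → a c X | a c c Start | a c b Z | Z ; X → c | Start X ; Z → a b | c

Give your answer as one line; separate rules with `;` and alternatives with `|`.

Start → Z | a c Start1; X → c | Start X; Z → a b | c; Start1 → X | c Start | b Z

Start has alternatives sharing prefix 'a c': factor to Start → a c Start1 with Start1 → X | c Start | b Z.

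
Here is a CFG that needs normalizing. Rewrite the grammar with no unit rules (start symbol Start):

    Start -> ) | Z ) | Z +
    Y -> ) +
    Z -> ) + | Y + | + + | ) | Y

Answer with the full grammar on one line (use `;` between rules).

Unit pairs: Z ⇒* {Y}.
For each unit pair (A, B), copy every non-unit production of B to A, then drop all unit productions.

Start -> ) | Z ) | Z +; Y -> ) +; Z -> ) + | Y + | + + | )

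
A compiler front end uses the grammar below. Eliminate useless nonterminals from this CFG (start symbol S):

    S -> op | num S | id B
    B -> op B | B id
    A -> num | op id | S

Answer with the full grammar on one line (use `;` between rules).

Generating nonterminals: {A, S}.
Reachable from S after that: {S}.
Removed useless symbols: {A, B} and every production mentioning them.

S -> op | num S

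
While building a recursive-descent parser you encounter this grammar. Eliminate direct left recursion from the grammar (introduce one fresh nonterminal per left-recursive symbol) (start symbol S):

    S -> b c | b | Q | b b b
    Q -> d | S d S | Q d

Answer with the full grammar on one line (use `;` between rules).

S -> b c | b | Q | b b b; Q -> d Q' | S d S Q'; Q' -> d Q' | ε

Q is directly left-recursive.
For Q: α = {d}, β = {d, S d S}. Rewrite as Q → β Q' and Q' → α Q' | ε.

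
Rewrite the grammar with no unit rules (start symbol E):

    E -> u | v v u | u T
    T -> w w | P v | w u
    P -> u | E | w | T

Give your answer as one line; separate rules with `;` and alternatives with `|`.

Unit pairs: P ⇒* {E, T}.
Replace each nonterminal's rules with the union of the non-unit rules of every nonterminal it unit-derives.

E -> u | v v u | u T; T -> w w | P v | w u; P -> u | v v u | u T | w | w w | P v | w u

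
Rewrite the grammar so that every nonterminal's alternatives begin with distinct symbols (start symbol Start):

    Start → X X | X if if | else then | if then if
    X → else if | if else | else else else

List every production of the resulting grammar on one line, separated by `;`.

Start → else then | if then if | X Start1; X → if else | else X1; Start1 → X | if if; X1 → if | else else

Start has alternatives sharing prefix 'X': factor to Start → X Start1 with Start1 → X | if if.
X has alternatives sharing prefix 'else': factor to X → else X1 with X1 → if | else else.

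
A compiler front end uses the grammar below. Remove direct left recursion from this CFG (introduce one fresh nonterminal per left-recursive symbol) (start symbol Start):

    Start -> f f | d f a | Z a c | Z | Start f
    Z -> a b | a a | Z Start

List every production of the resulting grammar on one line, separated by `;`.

Start -> f f Start1 | d f a Start1 | Z a c Start1 | Z Start1; Z -> a b Z1 | a a Z1; Start1 -> f Start1 | ε; Z1 -> Start Z1 | ε

Left recursion appears on Start, Z.
For Start: α = {f}, β = {f f, d f a, Z a c, Z}. Rewrite as Start → β Start1 and Start1 → α Start1 | ε.
For Z: α = {Start}, β = {a b, a a}. Rewrite as Z → β Z1 and Z1 → α Z1 | ε.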